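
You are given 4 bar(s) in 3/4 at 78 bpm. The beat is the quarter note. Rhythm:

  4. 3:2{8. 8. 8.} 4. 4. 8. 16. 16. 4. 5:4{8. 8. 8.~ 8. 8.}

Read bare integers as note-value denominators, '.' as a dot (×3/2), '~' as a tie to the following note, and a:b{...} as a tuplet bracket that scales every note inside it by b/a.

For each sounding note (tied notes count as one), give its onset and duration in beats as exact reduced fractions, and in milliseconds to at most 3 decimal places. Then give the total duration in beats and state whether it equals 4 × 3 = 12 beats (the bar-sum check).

1) 0.0ms=0b +1153.846ms=3/2b
2) 1153.846ms=3/2b +384.615ms=1/2b
3) 1538.462ms=2b +384.615ms=1/2b
4) 1923.077ms=5/2b +384.615ms=1/2b
5) 2307.692ms=3b +1153.846ms=3/2b
6) 3461.538ms=9/2b +1153.846ms=3/2b
7) 4615.385ms=6b +576.923ms=3/4b
8) 5192.308ms=27/4b +288.462ms=3/8b
9) 5480.769ms=57/8b +288.462ms=3/8b
10) 5769.231ms=15/2b +1153.846ms=3/2b
11) 6923.077ms=9b +461.538ms=3/5b
12) 7384.615ms=48/5b +461.538ms=3/5b
13) 7846.154ms=51/5b +923.077ms=6/5b
14) 8769.231ms=57/5b +461.538ms=3/5b
Σ=12b of 12 (78bpm 3/4) — PASS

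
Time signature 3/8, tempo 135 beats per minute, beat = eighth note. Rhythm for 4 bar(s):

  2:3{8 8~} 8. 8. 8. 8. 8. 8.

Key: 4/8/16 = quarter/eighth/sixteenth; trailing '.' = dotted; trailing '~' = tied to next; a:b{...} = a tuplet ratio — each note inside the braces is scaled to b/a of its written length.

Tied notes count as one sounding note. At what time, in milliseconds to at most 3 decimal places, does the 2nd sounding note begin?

1. 0.0ms @ 0 + 666.667ms (3/2)
2. 666.667ms @ 3/2 + 1333.333ms (3)
3. 2000.0ms @ 9/2 + 666.667ms (3/2)
4. 2666.667ms @ 6 + 666.667ms (3/2)
5. 3333.333ms @ 15/2 + 666.667ms (3/2)
6. 4000.0ms @ 9 + 666.667ms (3/2)
7. 4666.667ms @ 21/2 + 666.667ms (3/2)

note 2 onset = 3/2b = 666.667ms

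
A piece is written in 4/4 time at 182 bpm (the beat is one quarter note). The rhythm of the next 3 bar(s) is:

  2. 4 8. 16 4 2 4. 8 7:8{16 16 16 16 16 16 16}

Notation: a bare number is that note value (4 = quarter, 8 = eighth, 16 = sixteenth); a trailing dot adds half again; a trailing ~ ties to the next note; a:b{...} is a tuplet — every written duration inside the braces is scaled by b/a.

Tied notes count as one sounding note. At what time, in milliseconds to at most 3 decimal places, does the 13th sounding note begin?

1. 0.0ms @ 0 + 989.011ms (3)
2. 989.011ms @ 3 + 329.67ms (1)
3. 1318.681ms @ 4 + 247.253ms (3/4)
4. 1565.934ms @ 19/4 + 82.418ms (1/4)
5. 1648.352ms @ 5 + 329.67ms (1)
6. 1978.022ms @ 6 + 659.341ms (2)
7. 2637.363ms @ 8 + 494.505ms (3/2)
8. 3131.868ms @ 19/2 + 164.835ms (1/2)
9. 3296.703ms @ 10 + 94.192ms (2/7)
10. 3390.895ms @ 72/7 + 94.192ms (2/7)
11. 3485.086ms @ 74/7 + 94.192ms (2/7)
12. 3579.278ms @ 76/7 + 94.192ms (2/7)
13. 3673.469ms @ 78/7 + 94.192ms (2/7)
14. 3767.661ms @ 80/7 + 94.192ms (2/7)
15. 3861.852ms @ 82/7 + 94.192ms (2/7)

note 13 onset = 78/7b = 3673.469ms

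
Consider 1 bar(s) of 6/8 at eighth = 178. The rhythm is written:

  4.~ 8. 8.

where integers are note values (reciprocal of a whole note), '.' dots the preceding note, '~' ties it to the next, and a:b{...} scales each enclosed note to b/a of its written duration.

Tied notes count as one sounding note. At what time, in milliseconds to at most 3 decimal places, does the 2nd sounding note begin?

note 2 onset = 9/2b = 1516.854ms

1. 0.0ms @ 0 + 1516.854ms (9/2)
2. 1516.854ms @ 9/2 + 505.618ms (3/2)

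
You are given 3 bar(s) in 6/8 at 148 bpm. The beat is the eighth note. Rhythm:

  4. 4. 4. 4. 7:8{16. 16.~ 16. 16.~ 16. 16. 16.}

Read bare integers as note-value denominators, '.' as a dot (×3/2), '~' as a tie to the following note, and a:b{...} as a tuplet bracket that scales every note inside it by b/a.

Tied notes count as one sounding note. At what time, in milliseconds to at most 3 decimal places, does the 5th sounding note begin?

note 5 onset = 12b = 4864.865ms

1. 0.0ms @ 0 + 1216.216ms (3)
2. 1216.216ms @ 3 + 1216.216ms (3)
3. 2432.432ms @ 6 + 1216.216ms (3)
4. 3648.649ms @ 9 + 1216.216ms (3)
5. 4864.865ms @ 12 + 347.49ms (6/7)
6. 5212.355ms @ 90/7 + 694.981ms (12/7)
7. 5907.336ms @ 102/7 + 694.981ms (12/7)
8. 6602.317ms @ 114/7 + 347.49ms (6/7)
9. 6949.807ms @ 120/7 + 347.49ms (6/7)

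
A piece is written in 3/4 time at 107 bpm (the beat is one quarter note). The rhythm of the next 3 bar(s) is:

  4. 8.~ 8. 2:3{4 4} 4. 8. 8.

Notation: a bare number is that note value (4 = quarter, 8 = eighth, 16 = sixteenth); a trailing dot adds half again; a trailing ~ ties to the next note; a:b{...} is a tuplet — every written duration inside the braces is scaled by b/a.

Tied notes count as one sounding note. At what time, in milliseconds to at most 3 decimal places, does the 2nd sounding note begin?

1. 0.0ms @ 0 + 841.121ms (3/2)
2. 841.121ms @ 3/2 + 841.121ms (3/2)
3. 1682.243ms @ 3 + 841.121ms (3/2)
4. 2523.364ms @ 9/2 + 841.121ms (3/2)
5. 3364.486ms @ 6 + 841.121ms (3/2)
6. 4205.607ms @ 15/2 + 420.561ms (3/4)
7. 4626.168ms @ 33/4 + 420.561ms (3/4)

note 2 onset = 3/2b = 841.121ms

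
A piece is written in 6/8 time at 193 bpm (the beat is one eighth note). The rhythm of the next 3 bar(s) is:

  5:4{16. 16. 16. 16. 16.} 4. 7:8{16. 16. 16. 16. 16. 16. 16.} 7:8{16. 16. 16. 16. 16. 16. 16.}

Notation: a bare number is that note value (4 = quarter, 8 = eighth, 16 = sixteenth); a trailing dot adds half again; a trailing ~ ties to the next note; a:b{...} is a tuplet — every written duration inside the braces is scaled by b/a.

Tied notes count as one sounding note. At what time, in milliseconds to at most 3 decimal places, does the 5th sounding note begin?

note 5 onset = 12/5b = 746.114ms

1. 0.0ms @ 0 + 186.528ms (3/5)
2. 186.528ms @ 3/5 + 186.528ms (3/5)
3. 373.057ms @ 6/5 + 186.528ms (3/5)
4. 559.585ms @ 9/5 + 186.528ms (3/5)
5. 746.114ms @ 12/5 + 186.528ms (3/5)
6. 932.642ms @ 3 + 932.642ms (3)
7. 1865.285ms @ 6 + 266.469ms (6/7)
8. 2131.754ms @ 48/7 + 266.469ms (6/7)
9. 2398.224ms @ 54/7 + 266.469ms (6/7)
10. 2664.693ms @ 60/7 + 266.469ms (6/7)
11. 2931.162ms @ 66/7 + 266.469ms (6/7)
12. 3197.631ms @ 72/7 + 266.469ms (6/7)
13. 3464.101ms @ 78/7 + 266.469ms (6/7)
14. 3730.57ms @ 12 + 266.469ms (6/7)
15. 3997.039ms @ 90/7 + 266.469ms (6/7)
16. 4263.509ms @ 96/7 + 266.469ms (6/7)
17. 4529.978ms @ 102/7 + 266.469ms (6/7)
18. 4796.447ms @ 108/7 + 266.469ms (6/7)
19. 5062.916ms @ 114/7 + 266.469ms (6/7)
20. 5329.386ms @ 120/7 + 266.469ms (6/7)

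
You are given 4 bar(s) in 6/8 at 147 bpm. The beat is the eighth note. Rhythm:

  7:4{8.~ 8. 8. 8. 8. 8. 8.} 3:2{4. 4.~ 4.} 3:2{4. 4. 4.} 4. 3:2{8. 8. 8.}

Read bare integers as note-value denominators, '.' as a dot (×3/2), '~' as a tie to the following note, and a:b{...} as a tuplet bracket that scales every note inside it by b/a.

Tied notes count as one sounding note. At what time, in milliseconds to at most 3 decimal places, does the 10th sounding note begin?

note 10 onset = 14b = 5714.286ms

1. 0.0ms @ 0 + 699.708ms (12/7)
2. 699.708ms @ 12/7 + 349.854ms (6/7)
3. 1049.563ms @ 18/7 + 349.854ms (6/7)
4. 1399.417ms @ 24/7 + 349.854ms (6/7)
5. 1749.271ms @ 30/7 + 349.854ms (6/7)
6. 2099.125ms @ 36/7 + 349.854ms (6/7)
7. 2448.98ms @ 6 + 816.327ms (2)
8. 3265.306ms @ 8 + 1632.653ms (4)
9. 4897.959ms @ 12 + 816.327ms (2)
10. 5714.286ms @ 14 + 816.327ms (2)
11. 6530.612ms @ 16 + 816.327ms (2)
12. 7346.939ms @ 18 + 1224.49ms (3)
13. 8571.429ms @ 21 + 408.163ms (1)
14. 8979.592ms @ 22 + 408.163ms (1)
15. 9387.755ms @ 23 + 408.163ms (1)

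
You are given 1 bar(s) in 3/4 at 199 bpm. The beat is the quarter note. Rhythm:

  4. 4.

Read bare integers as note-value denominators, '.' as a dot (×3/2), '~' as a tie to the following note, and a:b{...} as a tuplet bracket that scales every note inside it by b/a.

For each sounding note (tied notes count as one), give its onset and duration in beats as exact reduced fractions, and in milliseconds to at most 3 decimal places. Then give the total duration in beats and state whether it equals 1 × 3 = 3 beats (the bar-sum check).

1) 0.0ms=0b +452.261ms=3/2b
2) 452.261ms=3/2b +452.261ms=3/2b
Σ=3b of 3 (199bpm 3/4) — PASS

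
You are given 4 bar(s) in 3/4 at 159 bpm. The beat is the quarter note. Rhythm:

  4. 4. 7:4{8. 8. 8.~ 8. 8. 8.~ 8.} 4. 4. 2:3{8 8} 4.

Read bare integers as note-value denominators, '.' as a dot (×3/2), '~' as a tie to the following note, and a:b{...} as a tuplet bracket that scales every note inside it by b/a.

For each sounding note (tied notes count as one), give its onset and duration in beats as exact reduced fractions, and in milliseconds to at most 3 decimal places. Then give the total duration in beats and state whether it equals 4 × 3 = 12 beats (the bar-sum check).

1) 0.0ms=0b +566.038ms=3/2b
2) 566.038ms=3/2b +566.038ms=3/2b
3) 1132.075ms=3b +161.725ms=3/7b
4) 1293.801ms=24/7b +161.725ms=3/7b
5) 1455.526ms=27/7b +323.45ms=6/7b
6) 1778.976ms=33/7b +161.725ms=3/7b
7) 1940.701ms=36/7b +323.45ms=6/7b
8) 2264.151ms=6b +566.038ms=3/2b
9) 2830.189ms=15/2b +566.038ms=3/2b
10) 3396.226ms=9b +283.019ms=3/4b
11) 3679.245ms=39/4b +283.019ms=3/4b
12) 3962.264ms=21/2b +566.038ms=3/2b
Σ=12b of 12 (159bpm 3/4) — PASS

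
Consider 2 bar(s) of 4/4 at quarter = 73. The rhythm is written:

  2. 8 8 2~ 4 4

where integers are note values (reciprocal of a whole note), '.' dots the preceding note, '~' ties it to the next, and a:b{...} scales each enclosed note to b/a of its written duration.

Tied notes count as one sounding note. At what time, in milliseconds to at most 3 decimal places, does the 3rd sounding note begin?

note 3 onset = 7/2b = 2876.712ms

1. 0.0ms @ 0 + 2465.753ms (3)
2. 2465.753ms @ 3 + 410.959ms (1/2)
3. 2876.712ms @ 7/2 + 410.959ms (1/2)
4. 3287.671ms @ 4 + 2465.753ms (3)
5. 5753.425ms @ 7 + 821.918ms (1)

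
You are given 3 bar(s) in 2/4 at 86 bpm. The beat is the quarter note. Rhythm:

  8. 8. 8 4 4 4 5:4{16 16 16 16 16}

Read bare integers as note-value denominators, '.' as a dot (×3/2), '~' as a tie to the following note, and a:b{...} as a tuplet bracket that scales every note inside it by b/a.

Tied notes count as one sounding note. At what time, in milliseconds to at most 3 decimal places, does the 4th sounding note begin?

note 4 onset = 2b = 1395.349ms

1. 0.0ms @ 0 + 523.256ms (3/4)
2. 523.256ms @ 3/4 + 523.256ms (3/4)
3. 1046.512ms @ 3/2 + 348.837ms (1/2)
4. 1395.349ms @ 2 + 697.674ms (1)
5. 2093.023ms @ 3 + 697.674ms (1)
6. 2790.698ms @ 4 + 697.674ms (1)
7. 3488.372ms @ 5 + 139.535ms (1/5)
8. 3627.907ms @ 26/5 + 139.535ms (1/5)
9. 3767.442ms @ 27/5 + 139.535ms (1/5)
10. 3906.977ms @ 28/5 + 139.535ms (1/5)
11. 4046.512ms @ 29/5 + 139.535ms (1/5)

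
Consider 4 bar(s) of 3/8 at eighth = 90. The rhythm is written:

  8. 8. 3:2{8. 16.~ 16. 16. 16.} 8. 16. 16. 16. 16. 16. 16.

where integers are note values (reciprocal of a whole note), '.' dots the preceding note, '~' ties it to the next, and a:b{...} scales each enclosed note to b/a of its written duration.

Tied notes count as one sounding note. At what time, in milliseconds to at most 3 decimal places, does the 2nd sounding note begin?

note 2 onset = 3/2b = 1000.0ms

1. 0.0ms @ 0 + 1000.0ms (3/2)
2. 1000.0ms @ 3/2 + 1000.0ms (3/2)
3. 2000.0ms @ 3 + 666.667ms (1)
4. 2666.667ms @ 4 + 666.667ms (1)
5. 3333.333ms @ 5 + 333.333ms (1/2)
6. 3666.667ms @ 11/2 + 333.333ms (1/2)
7. 4000.0ms @ 6 + 1000.0ms (3/2)
8. 5000.0ms @ 15/2 + 500.0ms (3/4)
9. 5500.0ms @ 33/4 + 500.0ms (3/4)
10. 6000.0ms @ 9 + 500.0ms (3/4)
11. 6500.0ms @ 39/4 + 500.0ms (3/4)
12. 7000.0ms @ 21/2 + 500.0ms (3/4)
13. 7500.0ms @ 45/4 + 500.0ms (3/4)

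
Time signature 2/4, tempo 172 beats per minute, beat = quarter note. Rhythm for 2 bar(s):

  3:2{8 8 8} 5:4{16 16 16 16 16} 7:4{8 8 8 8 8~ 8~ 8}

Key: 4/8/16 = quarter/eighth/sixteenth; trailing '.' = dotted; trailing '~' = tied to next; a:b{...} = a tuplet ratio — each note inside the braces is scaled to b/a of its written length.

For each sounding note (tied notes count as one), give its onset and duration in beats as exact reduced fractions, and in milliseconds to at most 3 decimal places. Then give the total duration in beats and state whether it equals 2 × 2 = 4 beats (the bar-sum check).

1) 0.0ms=0b +116.279ms=1/3b
2) 116.279ms=1/3b +116.279ms=1/3b
3) 232.558ms=2/3b +116.279ms=1/3b
4) 348.837ms=1b +69.767ms=1/5b
5) 418.605ms=6/5b +69.767ms=1/5b
6) 488.372ms=7/5b +69.767ms=1/5b
7) 558.14ms=8/5b +69.767ms=1/5b
8) 627.907ms=9/5b +69.767ms=1/5b
9) 697.674ms=2b +99.668ms=2/7b
10) 797.342ms=16/7b +99.668ms=2/7b
11) 897.01ms=18/7b +99.668ms=2/7b
12) 996.678ms=20/7b +99.668ms=2/7b
13) 1096.346ms=22/7b +299.003ms=6/7b
Σ=4b of 4 (172bpm 2/4) — PASS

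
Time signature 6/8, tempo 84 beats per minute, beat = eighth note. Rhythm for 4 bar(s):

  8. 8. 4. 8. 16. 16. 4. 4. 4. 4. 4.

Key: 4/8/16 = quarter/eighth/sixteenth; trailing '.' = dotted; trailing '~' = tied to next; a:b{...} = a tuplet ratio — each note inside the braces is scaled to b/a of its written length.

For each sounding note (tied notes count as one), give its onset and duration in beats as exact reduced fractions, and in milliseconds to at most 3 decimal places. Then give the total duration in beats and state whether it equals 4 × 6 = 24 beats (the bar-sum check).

1) 0.0ms=0b +1071.429ms=3/2b
2) 1071.429ms=3/2b +1071.429ms=3/2b
3) 2142.857ms=3b +2142.857ms=3b
4) 4285.714ms=6b +1071.429ms=3/2b
5) 5357.143ms=15/2b +535.714ms=3/4b
6) 5892.857ms=33/4b +535.714ms=3/4b
7) 6428.571ms=9b +2142.857ms=3b
8) 8571.429ms=12b +2142.857ms=3b
9) 10714.286ms=15b +2142.857ms=3b
10) 12857.143ms=18b +2142.857ms=3b
11) 15000.0ms=21b +2142.857ms=3b
Σ=24b of 24 (84bpm 6/8) — PASS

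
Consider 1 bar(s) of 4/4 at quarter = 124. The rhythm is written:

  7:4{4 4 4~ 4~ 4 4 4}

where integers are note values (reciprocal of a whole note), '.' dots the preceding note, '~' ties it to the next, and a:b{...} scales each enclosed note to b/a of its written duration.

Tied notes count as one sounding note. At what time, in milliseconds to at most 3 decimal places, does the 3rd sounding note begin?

1. 0.0ms @ 0 + 276.498ms (4/7)
2. 276.498ms @ 4/7 + 276.498ms (4/7)
3. 552.995ms @ 8/7 + 829.493ms (12/7)
4. 1382.488ms @ 20/7 + 276.498ms (4/7)
5. 1658.986ms @ 24/7 + 276.498ms (4/7)

note 3 onset = 8/7b = 552.995ms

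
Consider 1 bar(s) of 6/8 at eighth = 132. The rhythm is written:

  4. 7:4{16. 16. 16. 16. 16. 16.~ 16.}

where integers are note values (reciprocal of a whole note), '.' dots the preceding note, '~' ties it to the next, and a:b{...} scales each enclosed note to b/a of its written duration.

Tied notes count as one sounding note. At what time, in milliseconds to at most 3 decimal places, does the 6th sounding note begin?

1. 0.0ms @ 0 + 1363.636ms (3)
2. 1363.636ms @ 3 + 194.805ms (3/7)
3. 1558.442ms @ 24/7 + 194.805ms (3/7)
4. 1753.247ms @ 27/7 + 194.805ms (3/7)
5. 1948.052ms @ 30/7 + 194.805ms (3/7)
6. 2142.857ms @ 33/7 + 194.805ms (3/7)
7. 2337.662ms @ 36/7 + 389.61ms (6/7)

note 6 onset = 33/7b = 2142.857ms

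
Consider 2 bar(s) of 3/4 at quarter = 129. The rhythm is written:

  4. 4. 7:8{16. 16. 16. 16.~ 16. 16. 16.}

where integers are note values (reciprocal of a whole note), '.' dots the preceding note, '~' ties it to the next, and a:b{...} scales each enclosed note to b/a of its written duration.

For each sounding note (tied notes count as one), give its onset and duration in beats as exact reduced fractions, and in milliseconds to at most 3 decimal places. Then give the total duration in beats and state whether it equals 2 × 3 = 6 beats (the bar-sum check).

1) 0.0ms=0b +697.674ms=3/2b
2) 697.674ms=3/2b +697.674ms=3/2b
3) 1395.349ms=3b +199.336ms=3/7b
4) 1594.684ms=24/7b +199.336ms=3/7b
5) 1794.02ms=27/7b +199.336ms=3/7b
6) 1993.355ms=30/7b +398.671ms=6/7b
7) 2392.027ms=36/7b +199.336ms=3/7b
8) 2591.362ms=39/7b +199.336ms=3/7b
Σ=6b of 6 (129bpm 3/4) — PASS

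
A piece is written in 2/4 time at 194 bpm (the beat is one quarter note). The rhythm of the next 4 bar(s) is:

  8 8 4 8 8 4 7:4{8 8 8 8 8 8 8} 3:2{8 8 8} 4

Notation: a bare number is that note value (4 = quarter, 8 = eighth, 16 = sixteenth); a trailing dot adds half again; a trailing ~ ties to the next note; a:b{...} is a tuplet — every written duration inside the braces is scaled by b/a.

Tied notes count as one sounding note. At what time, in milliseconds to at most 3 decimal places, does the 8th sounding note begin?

1. 0.0ms @ 0 + 154.639ms (1/2)
2. 154.639ms @ 1/2 + 154.639ms (1/2)
3. 309.278ms @ 1 + 309.278ms (1)
4. 618.557ms @ 2 + 154.639ms (1/2)
5. 773.196ms @ 5/2 + 154.639ms (1/2)
6. 927.835ms @ 3 + 309.278ms (1)
7. 1237.113ms @ 4 + 88.365ms (2/7)
8. 1325.479ms @ 30/7 + 88.365ms (2/7)
9. 1413.844ms @ 32/7 + 88.365ms (2/7)
10. 1502.209ms @ 34/7 + 88.365ms (2/7)
11. 1590.574ms @ 36/7 + 88.365ms (2/7)
12. 1678.94ms @ 38/7 + 88.365ms (2/7)
13. 1767.305ms @ 40/7 + 88.365ms (2/7)
14. 1855.67ms @ 6 + 103.093ms (1/3)
15. 1958.763ms @ 19/3 + 103.093ms (1/3)
16. 2061.856ms @ 20/3 + 103.093ms (1/3)
17. 2164.948ms @ 7 + 309.278ms (1)

note 8 onset = 30/7b = 1325.479ms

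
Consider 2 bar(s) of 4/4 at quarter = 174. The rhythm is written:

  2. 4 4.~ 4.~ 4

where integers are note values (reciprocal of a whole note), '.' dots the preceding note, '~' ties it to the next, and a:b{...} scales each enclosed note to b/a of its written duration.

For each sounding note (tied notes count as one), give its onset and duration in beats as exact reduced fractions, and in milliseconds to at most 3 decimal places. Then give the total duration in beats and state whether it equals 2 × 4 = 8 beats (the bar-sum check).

1) 0.0ms=0b +1034.483ms=3b
2) 1034.483ms=3b +344.828ms=1b
3) 1379.31ms=4b +1379.31ms=4b
Σ=8b of 8 (174bpm 4/4) — PASS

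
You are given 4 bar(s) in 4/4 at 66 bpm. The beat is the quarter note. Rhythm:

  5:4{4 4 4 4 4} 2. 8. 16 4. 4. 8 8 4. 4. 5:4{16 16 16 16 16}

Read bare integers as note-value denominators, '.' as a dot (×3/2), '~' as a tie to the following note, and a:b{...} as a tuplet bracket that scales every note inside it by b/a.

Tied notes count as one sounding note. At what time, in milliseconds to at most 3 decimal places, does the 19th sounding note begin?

1. 0.0ms @ 0 + 727.273ms (4/5)
2. 727.273ms @ 4/5 + 727.273ms (4/5)
3. 1454.545ms @ 8/5 + 727.273ms (4/5)
4. 2181.818ms @ 12/5 + 727.273ms (4/5)
5. 2909.091ms @ 16/5 + 727.273ms (4/5)
6. 3636.364ms @ 4 + 2727.273ms (3)
7. 6363.636ms @ 7 + 681.818ms (3/4)
8. 7045.455ms @ 31/4 + 227.273ms (1/4)
9. 7272.727ms @ 8 + 1363.636ms (3/2)
10. 8636.364ms @ 19/2 + 1363.636ms (3/2)
11. 10000.0ms @ 11 + 454.545ms (1/2)
12. 10454.545ms @ 23/2 + 454.545ms (1/2)
13. 10909.091ms @ 12 + 1363.636ms (3/2)
14. 12272.727ms @ 27/2 + 1363.636ms (3/2)
15. 13636.364ms @ 15 + 181.818ms (1/5)
16. 13818.182ms @ 76/5 + 181.818ms (1/5)
17. 14000.0ms @ 77/5 + 181.818ms (1/5)
18. 14181.818ms @ 78/5 + 181.818ms (1/5)
19. 14363.636ms @ 79/5 + 181.818ms (1/5)

note 19 onset = 79/5b = 14363.636ms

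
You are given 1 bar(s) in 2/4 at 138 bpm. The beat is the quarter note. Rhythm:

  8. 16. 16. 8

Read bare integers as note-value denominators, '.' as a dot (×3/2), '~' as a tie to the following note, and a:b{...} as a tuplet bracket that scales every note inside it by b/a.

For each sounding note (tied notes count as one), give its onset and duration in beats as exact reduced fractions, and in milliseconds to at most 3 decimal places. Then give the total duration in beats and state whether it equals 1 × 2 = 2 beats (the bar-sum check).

1) 0.0ms=0b +326.087ms=3/4b
2) 326.087ms=3/4b +163.043ms=3/8b
3) 489.13ms=9/8b +163.043ms=3/8b
4) 652.174ms=3/2b +217.391ms=1/2b
Σ=2b of 2 (138bpm 2/4) — PASS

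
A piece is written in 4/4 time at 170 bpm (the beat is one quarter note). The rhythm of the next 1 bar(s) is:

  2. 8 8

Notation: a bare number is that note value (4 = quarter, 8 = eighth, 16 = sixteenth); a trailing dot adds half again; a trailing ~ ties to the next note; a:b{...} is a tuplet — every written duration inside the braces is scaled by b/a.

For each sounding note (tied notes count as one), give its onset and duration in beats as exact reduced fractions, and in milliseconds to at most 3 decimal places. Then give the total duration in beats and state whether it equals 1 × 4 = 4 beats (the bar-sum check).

1) 0.0ms=0b +1058.824ms=3b
2) 1058.824ms=3b +176.471ms=1/2b
3) 1235.294ms=7/2b +176.471ms=1/2b
Σ=4b of 4 (170bpm 4/4) — PASS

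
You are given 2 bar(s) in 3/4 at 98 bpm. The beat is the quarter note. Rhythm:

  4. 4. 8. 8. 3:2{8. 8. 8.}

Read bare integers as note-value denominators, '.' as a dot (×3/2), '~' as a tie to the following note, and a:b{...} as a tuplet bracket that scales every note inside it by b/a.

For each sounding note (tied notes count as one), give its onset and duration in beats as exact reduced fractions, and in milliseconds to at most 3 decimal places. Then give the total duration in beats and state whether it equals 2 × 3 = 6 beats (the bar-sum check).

1) 0.0ms=0b +918.367ms=3/2b
2) 918.367ms=3/2b +918.367ms=3/2b
3) 1836.735ms=3b +459.184ms=3/4b
4) 2295.918ms=15/4b +459.184ms=3/4b
5) 2755.102ms=9/2b +306.122ms=1/2b
6) 3061.224ms=5b +306.122ms=1/2b
7) 3367.347ms=11/2b +306.122ms=1/2b
Σ=6b of 6 (98bpm 3/4) — PASS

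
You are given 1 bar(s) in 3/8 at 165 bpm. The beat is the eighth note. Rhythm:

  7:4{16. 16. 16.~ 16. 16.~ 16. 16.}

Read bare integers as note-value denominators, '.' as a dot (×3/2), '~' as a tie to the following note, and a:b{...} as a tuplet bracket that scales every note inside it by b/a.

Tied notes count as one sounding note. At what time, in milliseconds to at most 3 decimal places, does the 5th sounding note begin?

1. 0.0ms @ 0 + 155.844ms (3/7)
2. 155.844ms @ 3/7 + 155.844ms (3/7)
3. 311.688ms @ 6/7 + 311.688ms (6/7)
4. 623.377ms @ 12/7 + 311.688ms (6/7)
5. 935.065ms @ 18/7 + 155.844ms (3/7)

note 5 onset = 18/7b = 935.065ms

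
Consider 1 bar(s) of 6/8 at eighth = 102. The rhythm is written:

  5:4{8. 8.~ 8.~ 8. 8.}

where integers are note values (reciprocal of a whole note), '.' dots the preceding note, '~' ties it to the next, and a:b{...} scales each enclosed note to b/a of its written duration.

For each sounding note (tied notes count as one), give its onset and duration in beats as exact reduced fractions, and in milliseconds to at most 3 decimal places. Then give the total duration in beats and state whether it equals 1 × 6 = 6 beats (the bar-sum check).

1) 0.0ms=0b +705.882ms=6/5b
2) 705.882ms=6/5b +2117.647ms=18/5b
3) 2823.529ms=24/5b +705.882ms=6/5b
Σ=6b of 6 (102bpm 6/8) — PASS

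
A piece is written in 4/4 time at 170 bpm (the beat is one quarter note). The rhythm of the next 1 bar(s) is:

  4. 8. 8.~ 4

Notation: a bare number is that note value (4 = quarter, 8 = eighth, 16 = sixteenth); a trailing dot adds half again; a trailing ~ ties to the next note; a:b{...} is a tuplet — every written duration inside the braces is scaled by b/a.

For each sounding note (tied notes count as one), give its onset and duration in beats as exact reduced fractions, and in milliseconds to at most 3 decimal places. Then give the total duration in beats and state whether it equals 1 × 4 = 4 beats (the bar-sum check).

1) 0.0ms=0b +529.412ms=3/2b
2) 529.412ms=3/2b +264.706ms=3/4b
3) 794.118ms=9/4b +617.647ms=7/4b
Σ=4b of 4 (170bpm 4/4) — PASS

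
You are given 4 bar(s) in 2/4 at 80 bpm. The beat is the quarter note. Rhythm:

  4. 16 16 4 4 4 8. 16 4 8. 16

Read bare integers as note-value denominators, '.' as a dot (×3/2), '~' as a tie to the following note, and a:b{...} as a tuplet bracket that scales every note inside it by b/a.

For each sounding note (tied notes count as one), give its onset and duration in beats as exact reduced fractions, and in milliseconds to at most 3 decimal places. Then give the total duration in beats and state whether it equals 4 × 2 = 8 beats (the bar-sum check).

1) 0.0ms=0b +1125.0ms=3/2b
2) 1125.0ms=3/2b +187.5ms=1/4b
3) 1312.5ms=7/4b +187.5ms=1/4b
4) 1500.0ms=2b +750.0ms=1b
5) 2250.0ms=3b +750.0ms=1b
6) 3000.0ms=4b +750.0ms=1b
7) 3750.0ms=5b +562.5ms=3/4b
8) 4312.5ms=23/4b +187.5ms=1/4b
9) 4500.0ms=6b +750.0ms=1b
10) 5250.0ms=7b +562.5ms=3/4b
11) 5812.5ms=31/4b +187.5ms=1/4b
Σ=8b of 8 (80bpm 2/4) — PASS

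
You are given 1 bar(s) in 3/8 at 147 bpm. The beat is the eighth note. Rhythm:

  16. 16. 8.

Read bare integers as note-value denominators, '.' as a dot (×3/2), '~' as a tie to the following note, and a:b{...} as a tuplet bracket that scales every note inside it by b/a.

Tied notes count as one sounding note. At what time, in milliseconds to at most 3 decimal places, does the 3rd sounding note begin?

1. 0.0ms @ 0 + 306.122ms (3/4)
2. 306.122ms @ 3/4 + 306.122ms (3/4)
3. 612.245ms @ 3/2 + 612.245ms (3/2)

note 3 onset = 3/2b = 612.245ms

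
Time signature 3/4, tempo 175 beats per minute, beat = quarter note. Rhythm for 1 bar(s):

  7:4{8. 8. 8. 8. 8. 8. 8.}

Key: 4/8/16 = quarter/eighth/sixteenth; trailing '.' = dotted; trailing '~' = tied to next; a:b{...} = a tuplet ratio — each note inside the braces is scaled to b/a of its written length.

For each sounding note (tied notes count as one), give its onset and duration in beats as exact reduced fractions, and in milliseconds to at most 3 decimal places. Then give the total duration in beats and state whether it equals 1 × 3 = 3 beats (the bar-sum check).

1) 0.0ms=0b +146.939ms=3/7b
2) 146.939ms=3/7b +146.939ms=3/7b
3) 293.878ms=6/7b +146.939ms=3/7b
4) 440.816ms=9/7b +146.939ms=3/7b
5) 587.755ms=12/7b +146.939ms=3/7b
6) 734.694ms=15/7b +146.939ms=3/7b
7) 881.633ms=18/7b +146.939ms=3/7b
Σ=3b of 3 (175bpm 3/4) — PASS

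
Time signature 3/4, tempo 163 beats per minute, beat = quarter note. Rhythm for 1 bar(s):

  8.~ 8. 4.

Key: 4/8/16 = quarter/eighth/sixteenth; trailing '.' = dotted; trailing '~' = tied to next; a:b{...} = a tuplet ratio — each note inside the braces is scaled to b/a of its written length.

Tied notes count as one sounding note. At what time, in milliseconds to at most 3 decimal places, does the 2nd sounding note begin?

1. 0.0ms @ 0 + 552.147ms (3/2)
2. 552.147ms @ 3/2 + 552.147ms (3/2)

note 2 onset = 3/2b = 552.147ms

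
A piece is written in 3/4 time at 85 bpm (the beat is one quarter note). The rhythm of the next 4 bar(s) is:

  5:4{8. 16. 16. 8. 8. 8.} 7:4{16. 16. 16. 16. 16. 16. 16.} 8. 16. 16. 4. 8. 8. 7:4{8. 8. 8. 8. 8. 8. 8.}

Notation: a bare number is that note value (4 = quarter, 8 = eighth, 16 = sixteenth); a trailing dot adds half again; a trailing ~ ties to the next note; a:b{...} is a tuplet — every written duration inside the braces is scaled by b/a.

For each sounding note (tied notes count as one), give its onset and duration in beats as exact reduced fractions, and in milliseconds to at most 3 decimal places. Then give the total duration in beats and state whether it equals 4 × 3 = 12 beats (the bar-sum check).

1) 0.0ms=0b +423.529ms=3/5b
2) 423.529ms=3/5b +211.765ms=3/10b
3) 635.294ms=9/10b +211.765ms=3/10b
4) 847.059ms=6/5b +423.529ms=3/5b
5) 1270.588ms=9/5b +423.529ms=3/5b
6) 1694.118ms=12/5b +423.529ms=3/5b
7) 2117.647ms=3b +151.261ms=3/14b
8) 2268.908ms=45/14b +151.261ms=3/14b
9) 2420.168ms=24/7b +151.261ms=3/14b
10) 2571.429ms=51/14b +151.261ms=3/14b
11) 2722.689ms=27/7b +151.261ms=3/14b
12) 2873.95ms=57/14b +151.261ms=3/14b
13) 3025.21ms=30/7b +151.261ms=3/14b
14) 3176.471ms=9/2b +529.412ms=3/4b
15) 3705.882ms=21/4b +264.706ms=3/8b
16) 3970.588ms=45/8b +264.706ms=3/8b
17) 4235.294ms=6b +1058.824ms=3/2b
18) 5294.118ms=15/2b +529.412ms=3/4b
19) 5823.529ms=33/4b +529.412ms=3/4b
20) 6352.941ms=9b +302.521ms=3/7b
21) 6655.462ms=66/7b +302.521ms=3/7b
22) 6957.983ms=69/7b +302.521ms=3/7b
23) 7260.504ms=72/7b +302.521ms=3/7b
24) 7563.025ms=75/7b +302.521ms=3/7b
25) 7865.546ms=78/7b +302.521ms=3/7b
26) 8168.067ms=81/7b +302.521ms=3/7b
Σ=12b of 12 (85bpm 3/4) — PASS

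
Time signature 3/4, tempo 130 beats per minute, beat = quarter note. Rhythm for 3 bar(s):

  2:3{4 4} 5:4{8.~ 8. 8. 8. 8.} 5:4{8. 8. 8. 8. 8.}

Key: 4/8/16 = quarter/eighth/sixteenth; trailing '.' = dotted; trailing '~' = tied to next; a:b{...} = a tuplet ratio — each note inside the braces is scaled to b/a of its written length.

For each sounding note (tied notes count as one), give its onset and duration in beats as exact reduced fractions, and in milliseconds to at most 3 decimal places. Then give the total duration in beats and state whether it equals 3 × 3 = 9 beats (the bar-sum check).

1) 0.0ms=0b +692.308ms=3/2b
2) 692.308ms=3/2b +692.308ms=3/2b
3) 1384.615ms=3b +553.846ms=6/5b
4) 1938.462ms=21/5b +276.923ms=3/5b
5) 2215.385ms=24/5b +276.923ms=3/5b
6) 2492.308ms=27/5b +276.923ms=3/5b
7) 2769.231ms=6b +276.923ms=3/5b
8) 3046.154ms=33/5b +276.923ms=3/5b
9) 3323.077ms=36/5b +276.923ms=3/5b
10) 3600.0ms=39/5b +276.923ms=3/5b
11) 3876.923ms=42/5b +276.923ms=3/5b
Σ=9b of 9 (130bpm 3/4) — PASS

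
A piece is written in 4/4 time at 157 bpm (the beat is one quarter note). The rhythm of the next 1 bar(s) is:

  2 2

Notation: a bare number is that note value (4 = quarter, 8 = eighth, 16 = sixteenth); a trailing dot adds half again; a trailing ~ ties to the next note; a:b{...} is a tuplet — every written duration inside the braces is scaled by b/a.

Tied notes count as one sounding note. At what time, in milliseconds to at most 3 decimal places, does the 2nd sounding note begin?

note 2 onset = 2b = 764.331ms

1. 0.0ms @ 0 + 764.331ms (2)
2. 764.331ms @ 2 + 764.331ms (2)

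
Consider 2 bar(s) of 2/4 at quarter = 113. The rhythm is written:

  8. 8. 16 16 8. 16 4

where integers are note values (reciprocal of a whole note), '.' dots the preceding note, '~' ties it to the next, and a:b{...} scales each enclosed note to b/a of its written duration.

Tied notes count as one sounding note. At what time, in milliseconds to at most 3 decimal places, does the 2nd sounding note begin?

1. 0.0ms @ 0 + 398.23ms (3/4)
2. 398.23ms @ 3/4 + 398.23ms (3/4)
3. 796.46ms @ 3/2 + 132.743ms (1/4)
4. 929.204ms @ 7/4 + 132.743ms (1/4)
5. 1061.947ms @ 2 + 398.23ms (3/4)
6. 1460.177ms @ 11/4 + 132.743ms (1/4)
7. 1592.92ms @ 3 + 530.973ms (1)

note 2 onset = 3/4b = 398.23ms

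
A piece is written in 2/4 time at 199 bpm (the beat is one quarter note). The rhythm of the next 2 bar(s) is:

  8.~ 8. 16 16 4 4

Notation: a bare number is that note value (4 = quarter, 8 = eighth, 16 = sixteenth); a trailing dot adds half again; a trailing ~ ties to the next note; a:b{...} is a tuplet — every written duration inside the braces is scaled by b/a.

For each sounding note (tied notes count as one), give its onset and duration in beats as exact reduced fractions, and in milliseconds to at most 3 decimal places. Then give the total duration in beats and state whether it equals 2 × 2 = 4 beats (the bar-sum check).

1) 0.0ms=0b +452.261ms=3/2b
2) 452.261ms=3/2b +75.377ms=1/4b
3) 527.638ms=7/4b +75.377ms=1/4b
4) 603.015ms=2b +301.508ms=1b
5) 904.523ms=3b +301.508ms=1b
Σ=4b of 4 (199bpm 2/4) — PASS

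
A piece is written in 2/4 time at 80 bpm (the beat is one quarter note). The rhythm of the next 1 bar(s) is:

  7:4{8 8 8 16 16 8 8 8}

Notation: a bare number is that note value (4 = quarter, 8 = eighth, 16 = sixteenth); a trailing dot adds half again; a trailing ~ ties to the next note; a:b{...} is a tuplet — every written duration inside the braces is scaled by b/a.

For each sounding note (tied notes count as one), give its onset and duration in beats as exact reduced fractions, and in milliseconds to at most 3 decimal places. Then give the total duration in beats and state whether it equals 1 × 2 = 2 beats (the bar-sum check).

1) 0.0ms=0b +214.286ms=2/7b
2) 214.286ms=2/7b +214.286ms=2/7b
3) 428.571ms=4/7b +214.286ms=2/7b
4) 642.857ms=6/7b +107.143ms=1/7b
5) 750.0ms=1b +107.143ms=1/7b
6) 857.143ms=8/7b +214.286ms=2/7b
7) 1071.429ms=10/7b +214.286ms=2/7b
8) 1285.714ms=12/7b +214.286ms=2/7b
Σ=2b of 2 (80bpm 2/4) — PASS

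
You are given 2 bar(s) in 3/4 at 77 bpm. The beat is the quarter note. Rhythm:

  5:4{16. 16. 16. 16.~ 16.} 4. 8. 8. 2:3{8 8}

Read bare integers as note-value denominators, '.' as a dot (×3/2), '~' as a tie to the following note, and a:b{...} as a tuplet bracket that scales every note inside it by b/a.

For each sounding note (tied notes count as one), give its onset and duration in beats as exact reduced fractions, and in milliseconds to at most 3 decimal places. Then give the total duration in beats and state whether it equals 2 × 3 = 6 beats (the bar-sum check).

1) 0.0ms=0b +233.766ms=3/10b
2) 233.766ms=3/10b +233.766ms=3/10b
3) 467.532ms=3/5b +233.766ms=3/10b
4) 701.299ms=9/10b +467.532ms=3/5b
5) 1168.831ms=3/2b +1168.831ms=3/2b
6) 2337.662ms=3b +584.416ms=3/4b
7) 2922.078ms=15/4b +584.416ms=3/4b
8) 3506.494ms=9/2b +584.416ms=3/4b
9) 4090.909ms=21/4b +584.416ms=3/4b
Σ=6b of 6 (77bpm 3/4) — PASS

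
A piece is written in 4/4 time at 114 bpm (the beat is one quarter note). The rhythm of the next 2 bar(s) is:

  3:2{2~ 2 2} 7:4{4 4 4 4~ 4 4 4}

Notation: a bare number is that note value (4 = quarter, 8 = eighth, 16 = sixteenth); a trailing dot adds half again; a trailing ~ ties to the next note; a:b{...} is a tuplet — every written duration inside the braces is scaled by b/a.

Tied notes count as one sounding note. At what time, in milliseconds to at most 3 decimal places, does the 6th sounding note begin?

1. 0.0ms @ 0 + 1403.509ms (8/3)
2. 1403.509ms @ 8/3 + 701.754ms (4/3)
3. 2105.263ms @ 4 + 300.752ms (4/7)
4. 2406.015ms @ 32/7 + 300.752ms (4/7)
5. 2706.767ms @ 36/7 + 300.752ms (4/7)
6. 3007.519ms @ 40/7 + 601.504ms (8/7)
7. 3609.023ms @ 48/7 + 300.752ms (4/7)
8. 3909.774ms @ 52/7 + 300.752ms (4/7)

note 6 onset = 40/7b = 3007.519ms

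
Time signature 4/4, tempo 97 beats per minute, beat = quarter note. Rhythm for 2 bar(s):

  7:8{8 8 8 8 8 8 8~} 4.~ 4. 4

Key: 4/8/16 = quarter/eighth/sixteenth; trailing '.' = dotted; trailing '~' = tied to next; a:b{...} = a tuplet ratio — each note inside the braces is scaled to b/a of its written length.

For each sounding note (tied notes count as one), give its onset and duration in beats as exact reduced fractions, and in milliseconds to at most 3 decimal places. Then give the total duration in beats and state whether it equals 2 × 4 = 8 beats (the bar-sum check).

1) 0.0ms=0b +353.461ms=4/7b
2) 353.461ms=4/7b +353.461ms=4/7b
3) 706.922ms=8/7b +353.461ms=4/7b
4) 1060.383ms=12/7b +353.461ms=4/7b
5) 1413.844ms=16/7b +353.461ms=4/7b
6) 1767.305ms=20/7b +353.461ms=4/7b
7) 2120.766ms=24/7b +2209.131ms=25/7b
8) 4329.897ms=7b +618.557ms=1b
Σ=8b of 8 (97bpm 4/4) — PASS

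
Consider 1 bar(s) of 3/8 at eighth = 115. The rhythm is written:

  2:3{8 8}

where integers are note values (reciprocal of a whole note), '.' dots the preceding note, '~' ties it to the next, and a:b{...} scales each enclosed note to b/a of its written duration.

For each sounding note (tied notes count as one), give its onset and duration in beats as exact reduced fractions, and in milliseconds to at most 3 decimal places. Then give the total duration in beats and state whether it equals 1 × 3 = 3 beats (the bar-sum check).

1) 0.0ms=0b +782.609ms=3/2b
2) 782.609ms=3/2b +782.609ms=3/2b
Σ=3b of 3 (115bpm 3/8) — PASS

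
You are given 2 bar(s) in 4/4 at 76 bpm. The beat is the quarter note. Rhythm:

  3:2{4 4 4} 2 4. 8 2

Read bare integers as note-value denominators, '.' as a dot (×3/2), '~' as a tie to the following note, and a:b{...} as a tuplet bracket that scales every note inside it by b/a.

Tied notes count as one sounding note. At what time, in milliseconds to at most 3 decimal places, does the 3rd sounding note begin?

note 3 onset = 4/3b = 1052.632ms

1. 0.0ms @ 0 + 526.316ms (2/3)
2. 526.316ms @ 2/3 + 526.316ms (2/3)
3. 1052.632ms @ 4/3 + 526.316ms (2/3)
4. 1578.947ms @ 2 + 1578.947ms (2)
5. 3157.895ms @ 4 + 1184.211ms (3/2)
6. 4342.105ms @ 11/2 + 394.737ms (1/2)
7. 4736.842ms @ 6 + 1578.947ms (2)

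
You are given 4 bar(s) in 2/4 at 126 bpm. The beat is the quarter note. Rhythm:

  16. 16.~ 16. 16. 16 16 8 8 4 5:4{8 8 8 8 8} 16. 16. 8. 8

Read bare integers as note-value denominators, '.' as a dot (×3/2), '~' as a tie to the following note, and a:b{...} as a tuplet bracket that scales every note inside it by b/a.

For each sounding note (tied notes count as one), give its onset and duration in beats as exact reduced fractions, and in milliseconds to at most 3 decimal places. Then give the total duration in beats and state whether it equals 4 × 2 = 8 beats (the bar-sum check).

1) 0.0ms=0b +178.571ms=3/8b
2) 178.571ms=3/8b +357.143ms=3/4b
3) 535.714ms=9/8b +178.571ms=3/8b
4) 714.286ms=3/2b +119.048ms=1/4b
5) 833.333ms=7/4b +119.048ms=1/4b
6) 952.381ms=2b +238.095ms=1/2b
7) 1190.476ms=5/2b +238.095ms=1/2b
8) 1428.571ms=3b +476.19ms=1b
9) 1904.762ms=4b +190.476ms=2/5b
10) 2095.238ms=22/5b +190.476ms=2/5b
11) 2285.714ms=24/5b +190.476ms=2/5b
12) 2476.19ms=26/5b +190.476ms=2/5b
13) 2666.667ms=28/5b +190.476ms=2/5b
14) 2857.143ms=6b +178.571ms=3/8b
15) 3035.714ms=51/8b +178.571ms=3/8b
16) 3214.286ms=27/4b +357.143ms=3/4b
17) 3571.429ms=15/2b +238.095ms=1/2b
Σ=8b of 8 (126bpm 2/4) — PASS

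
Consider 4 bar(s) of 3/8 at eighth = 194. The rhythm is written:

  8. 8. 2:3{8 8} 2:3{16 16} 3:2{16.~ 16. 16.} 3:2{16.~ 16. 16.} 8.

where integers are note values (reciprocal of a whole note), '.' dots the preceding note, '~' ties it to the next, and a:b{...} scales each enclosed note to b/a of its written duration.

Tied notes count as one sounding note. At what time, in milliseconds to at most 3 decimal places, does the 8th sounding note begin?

note 8 onset = 17/2b = 2628.866ms

1. 0.0ms @ 0 + 463.918ms (3/2)
2. 463.918ms @ 3/2 + 463.918ms (3/2)
3. 927.835ms @ 3 + 463.918ms (3/2)
4. 1391.753ms @ 9/2 + 463.918ms (3/2)
5. 1855.67ms @ 6 + 231.959ms (3/4)
6. 2087.629ms @ 27/4 + 231.959ms (3/4)
7. 2319.588ms @ 15/2 + 309.278ms (1)
8. 2628.866ms @ 17/2 + 154.639ms (1/2)
9. 2783.505ms @ 9 + 309.278ms (1)
10. 3092.784ms @ 10 + 154.639ms (1/2)
11. 3247.423ms @ 21/2 + 463.918ms (3/2)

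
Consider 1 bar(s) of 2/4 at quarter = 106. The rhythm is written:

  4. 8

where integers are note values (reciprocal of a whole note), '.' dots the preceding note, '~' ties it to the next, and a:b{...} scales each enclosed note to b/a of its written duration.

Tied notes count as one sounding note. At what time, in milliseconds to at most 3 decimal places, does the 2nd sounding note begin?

1. 0.0ms @ 0 + 849.057ms (3/2)
2. 849.057ms @ 3/2 + 283.019ms (1/2)

note 2 onset = 3/2b = 849.057ms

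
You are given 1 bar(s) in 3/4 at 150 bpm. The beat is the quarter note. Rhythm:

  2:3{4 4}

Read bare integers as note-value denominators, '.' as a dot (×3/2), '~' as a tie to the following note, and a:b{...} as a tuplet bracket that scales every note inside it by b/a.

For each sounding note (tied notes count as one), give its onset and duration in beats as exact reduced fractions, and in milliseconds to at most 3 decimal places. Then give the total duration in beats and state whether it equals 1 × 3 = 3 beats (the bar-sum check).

1) 0.0ms=0b +600.0ms=3/2b
2) 600.0ms=3/2b +600.0ms=3/2b
Σ=3b of 3 (150bpm 3/4) — PASS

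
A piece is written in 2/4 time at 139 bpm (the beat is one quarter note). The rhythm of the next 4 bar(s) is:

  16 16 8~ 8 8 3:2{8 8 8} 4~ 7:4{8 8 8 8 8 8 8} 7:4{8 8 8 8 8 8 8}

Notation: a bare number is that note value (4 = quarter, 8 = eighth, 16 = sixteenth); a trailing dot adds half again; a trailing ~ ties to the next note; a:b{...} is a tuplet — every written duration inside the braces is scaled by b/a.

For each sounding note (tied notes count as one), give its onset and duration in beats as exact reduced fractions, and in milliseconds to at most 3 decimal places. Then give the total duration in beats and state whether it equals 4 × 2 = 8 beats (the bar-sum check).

1) 0.0ms=0b +107.914ms=1/4b
2) 107.914ms=1/4b +107.914ms=1/4b
3) 215.827ms=1/2b +431.655ms=1b
4) 647.482ms=3/2b +215.827ms=1/2b
5) 863.309ms=2b +143.885ms=1/3b
6) 1007.194ms=7/3b +143.885ms=1/3b
7) 1151.079ms=8/3b +143.885ms=1/3b
8) 1294.964ms=3b +554.985ms=9/7b
9) 1849.949ms=30/7b +123.33ms=2/7b
10) 1973.279ms=32/7b +123.33ms=2/7b
11) 2096.608ms=34/7b +123.33ms=2/7b
12) 2219.938ms=36/7b +123.33ms=2/7b
13) 2343.268ms=38/7b +123.33ms=2/7b
14) 2466.598ms=40/7b +123.33ms=2/7b
15) 2589.928ms=6b +123.33ms=2/7b
16) 2713.258ms=44/7b +123.33ms=2/7b
17) 2836.588ms=46/7b +123.33ms=2/7b
18) 2959.918ms=48/7b +123.33ms=2/7b
19) 3083.248ms=50/7b +123.33ms=2/7b
20) 3206.578ms=52/7b +123.33ms=2/7b
21) 3329.908ms=54/7b +123.33ms=2/7b
Σ=8b of 8 (139bpm 2/4) — PASS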